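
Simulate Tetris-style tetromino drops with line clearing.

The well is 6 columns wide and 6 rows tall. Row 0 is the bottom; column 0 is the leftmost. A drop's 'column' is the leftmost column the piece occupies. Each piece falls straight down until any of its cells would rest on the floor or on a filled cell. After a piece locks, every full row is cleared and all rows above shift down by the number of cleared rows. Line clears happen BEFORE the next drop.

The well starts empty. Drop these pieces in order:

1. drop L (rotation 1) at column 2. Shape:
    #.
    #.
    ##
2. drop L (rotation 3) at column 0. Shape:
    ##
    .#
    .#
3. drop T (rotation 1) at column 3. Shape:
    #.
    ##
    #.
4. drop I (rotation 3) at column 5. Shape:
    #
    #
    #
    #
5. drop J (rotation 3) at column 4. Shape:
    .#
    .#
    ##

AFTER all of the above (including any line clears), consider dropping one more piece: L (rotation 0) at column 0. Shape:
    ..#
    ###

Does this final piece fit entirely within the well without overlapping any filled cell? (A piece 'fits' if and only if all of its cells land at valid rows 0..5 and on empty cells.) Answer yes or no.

Drop 1: L rot1 at col 2 lands with bottom-row=0; cleared 0 line(s) (total 0); column heights now [0 0 3 1 0 0], max=3
Drop 2: L rot3 at col 0 lands with bottom-row=0; cleared 0 line(s) (total 0); column heights now [3 3 3 1 0 0], max=3
Drop 3: T rot1 at col 3 lands with bottom-row=1; cleared 0 line(s) (total 0); column heights now [3 3 3 4 3 0], max=4
Drop 4: I rot3 at col 5 lands with bottom-row=0; cleared 1 line(s) (total 1); column heights now [0 2 2 3 0 3], max=3
Drop 5: J rot3 at col 4 lands with bottom-row=3; cleared 0 line(s) (total 1); column heights now [0 2 2 3 4 6], max=6
Test piece L rot0 at col 0 (width 3): heights before test = [0 2 2 3 4 6]; fits = True

Answer: yes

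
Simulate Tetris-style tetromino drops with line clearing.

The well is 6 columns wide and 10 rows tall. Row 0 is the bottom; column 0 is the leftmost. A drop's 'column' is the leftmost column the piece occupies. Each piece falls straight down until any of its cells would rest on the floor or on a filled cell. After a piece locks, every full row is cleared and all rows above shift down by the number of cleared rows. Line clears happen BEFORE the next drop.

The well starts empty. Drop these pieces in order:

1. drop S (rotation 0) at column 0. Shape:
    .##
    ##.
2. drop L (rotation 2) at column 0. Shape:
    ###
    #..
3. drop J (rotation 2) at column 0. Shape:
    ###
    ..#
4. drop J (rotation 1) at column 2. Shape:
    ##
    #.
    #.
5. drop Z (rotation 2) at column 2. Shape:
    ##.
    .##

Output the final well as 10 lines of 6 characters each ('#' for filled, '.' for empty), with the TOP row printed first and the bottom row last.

Answer: ..##..
...##.
..##..
..#...
..#...
###...
..#...
###...
###...
##....

Derivation:
Drop 1: S rot0 at col 0 lands with bottom-row=0; cleared 0 line(s) (total 0); column heights now [1 2 2 0 0 0], max=2
Drop 2: L rot2 at col 0 lands with bottom-row=1; cleared 0 line(s) (total 0); column heights now [3 3 3 0 0 0], max=3
Drop 3: J rot2 at col 0 lands with bottom-row=3; cleared 0 line(s) (total 0); column heights now [5 5 5 0 0 0], max=5
Drop 4: J rot1 at col 2 lands with bottom-row=5; cleared 0 line(s) (total 0); column heights now [5 5 8 8 0 0], max=8
Drop 5: Z rot2 at col 2 lands with bottom-row=8; cleared 0 line(s) (total 0); column heights now [5 5 10 10 9 0], max=10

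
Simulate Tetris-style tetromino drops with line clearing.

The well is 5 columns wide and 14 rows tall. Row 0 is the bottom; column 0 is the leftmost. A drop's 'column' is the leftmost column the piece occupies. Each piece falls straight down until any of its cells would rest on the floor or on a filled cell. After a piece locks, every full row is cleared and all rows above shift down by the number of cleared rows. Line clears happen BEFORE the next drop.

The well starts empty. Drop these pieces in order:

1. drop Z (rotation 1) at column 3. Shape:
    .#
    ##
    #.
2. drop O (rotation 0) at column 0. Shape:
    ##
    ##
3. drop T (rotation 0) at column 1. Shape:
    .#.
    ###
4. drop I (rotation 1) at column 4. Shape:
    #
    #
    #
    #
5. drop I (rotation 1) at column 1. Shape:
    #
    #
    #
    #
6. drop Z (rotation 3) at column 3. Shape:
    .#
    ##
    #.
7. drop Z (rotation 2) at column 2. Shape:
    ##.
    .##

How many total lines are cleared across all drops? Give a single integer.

Drop 1: Z rot1 at col 3 lands with bottom-row=0; cleared 0 line(s) (total 0); column heights now [0 0 0 2 3], max=3
Drop 2: O rot0 at col 0 lands with bottom-row=0; cleared 0 line(s) (total 0); column heights now [2 2 0 2 3], max=3
Drop 3: T rot0 at col 1 lands with bottom-row=2; cleared 0 line(s) (total 0); column heights now [2 3 4 3 3], max=4
Drop 4: I rot1 at col 4 lands with bottom-row=3; cleared 0 line(s) (total 0); column heights now [2 3 4 3 7], max=7
Drop 5: I rot1 at col 1 lands with bottom-row=3; cleared 0 line(s) (total 0); column heights now [2 7 4 3 7], max=7
Drop 6: Z rot3 at col 3 lands with bottom-row=6; cleared 0 line(s) (total 0); column heights now [2 7 4 8 9], max=9
Drop 7: Z rot2 at col 2 lands with bottom-row=9; cleared 0 line(s) (total 0); column heights now [2 7 11 11 10], max=11

Answer: 0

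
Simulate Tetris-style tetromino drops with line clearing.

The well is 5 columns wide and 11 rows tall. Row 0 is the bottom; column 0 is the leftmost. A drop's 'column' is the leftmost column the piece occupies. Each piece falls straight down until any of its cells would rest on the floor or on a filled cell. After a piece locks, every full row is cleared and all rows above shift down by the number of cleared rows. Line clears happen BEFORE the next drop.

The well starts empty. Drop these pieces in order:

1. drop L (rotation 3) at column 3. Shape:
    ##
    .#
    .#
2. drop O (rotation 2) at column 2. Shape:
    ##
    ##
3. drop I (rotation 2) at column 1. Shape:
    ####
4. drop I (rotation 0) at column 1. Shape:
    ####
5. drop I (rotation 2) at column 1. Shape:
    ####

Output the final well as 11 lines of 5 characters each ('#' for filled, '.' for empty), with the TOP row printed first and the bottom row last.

Answer: .....
.....
.....
.####
.####
.####
..##.
..##.
...##
....#
....#

Derivation:
Drop 1: L rot3 at col 3 lands with bottom-row=0; cleared 0 line(s) (total 0); column heights now [0 0 0 3 3], max=3
Drop 2: O rot2 at col 2 lands with bottom-row=3; cleared 0 line(s) (total 0); column heights now [0 0 5 5 3], max=5
Drop 3: I rot2 at col 1 lands with bottom-row=5; cleared 0 line(s) (total 0); column heights now [0 6 6 6 6], max=6
Drop 4: I rot0 at col 1 lands with bottom-row=6; cleared 0 line(s) (total 0); column heights now [0 7 7 7 7], max=7
Drop 5: I rot2 at col 1 lands with bottom-row=7; cleared 0 line(s) (total 0); column heights now [0 8 8 8 8], max=8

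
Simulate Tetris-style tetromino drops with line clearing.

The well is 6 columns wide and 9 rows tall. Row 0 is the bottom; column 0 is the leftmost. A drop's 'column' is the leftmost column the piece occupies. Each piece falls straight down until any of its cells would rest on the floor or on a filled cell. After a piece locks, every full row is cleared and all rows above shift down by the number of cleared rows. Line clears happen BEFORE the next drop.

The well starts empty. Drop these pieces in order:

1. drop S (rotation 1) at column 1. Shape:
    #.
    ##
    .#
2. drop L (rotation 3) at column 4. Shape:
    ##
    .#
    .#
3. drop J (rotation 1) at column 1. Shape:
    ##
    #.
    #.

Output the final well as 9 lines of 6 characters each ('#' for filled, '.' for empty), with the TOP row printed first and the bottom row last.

Drop 1: S rot1 at col 1 lands with bottom-row=0; cleared 0 line(s) (total 0); column heights now [0 3 2 0 0 0], max=3
Drop 2: L rot3 at col 4 lands with bottom-row=0; cleared 0 line(s) (total 0); column heights now [0 3 2 0 3 3], max=3
Drop 3: J rot1 at col 1 lands with bottom-row=3; cleared 0 line(s) (total 0); column heights now [0 6 6 0 3 3], max=6

Answer: ......
......
......
.##...
.#....
.#....
.#..##
.##..#
..#..#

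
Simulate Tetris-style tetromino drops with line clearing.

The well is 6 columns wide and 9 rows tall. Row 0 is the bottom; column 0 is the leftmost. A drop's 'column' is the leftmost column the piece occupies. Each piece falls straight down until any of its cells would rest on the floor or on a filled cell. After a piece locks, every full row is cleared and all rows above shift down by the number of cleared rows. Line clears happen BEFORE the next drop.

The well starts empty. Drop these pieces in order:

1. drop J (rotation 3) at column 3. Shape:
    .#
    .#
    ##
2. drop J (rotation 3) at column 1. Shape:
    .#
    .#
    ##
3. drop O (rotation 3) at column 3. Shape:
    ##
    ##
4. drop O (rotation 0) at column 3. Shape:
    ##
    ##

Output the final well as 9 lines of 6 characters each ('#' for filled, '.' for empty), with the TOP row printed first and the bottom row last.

Drop 1: J rot3 at col 3 lands with bottom-row=0; cleared 0 line(s) (total 0); column heights now [0 0 0 1 3 0], max=3
Drop 2: J rot3 at col 1 lands with bottom-row=0; cleared 0 line(s) (total 0); column heights now [0 1 3 1 3 0], max=3
Drop 3: O rot3 at col 3 lands with bottom-row=3; cleared 0 line(s) (total 0); column heights now [0 1 3 5 5 0], max=5
Drop 4: O rot0 at col 3 lands with bottom-row=5; cleared 0 line(s) (total 0); column heights now [0 1 3 7 7 0], max=7

Answer: ......
......
...##.
...##.
...##.
...##.
..#.#.
..#.#.
.####.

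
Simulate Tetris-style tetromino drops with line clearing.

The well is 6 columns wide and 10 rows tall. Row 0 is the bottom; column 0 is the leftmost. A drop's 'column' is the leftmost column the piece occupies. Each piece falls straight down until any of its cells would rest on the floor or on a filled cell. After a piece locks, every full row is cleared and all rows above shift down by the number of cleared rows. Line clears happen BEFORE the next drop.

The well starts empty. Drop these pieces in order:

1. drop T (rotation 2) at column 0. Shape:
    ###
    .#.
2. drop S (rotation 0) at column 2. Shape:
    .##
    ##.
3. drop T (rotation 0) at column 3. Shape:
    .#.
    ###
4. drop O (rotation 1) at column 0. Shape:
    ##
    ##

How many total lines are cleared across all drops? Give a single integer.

Answer: 0

Derivation:
Drop 1: T rot2 at col 0 lands with bottom-row=0; cleared 0 line(s) (total 0); column heights now [2 2 2 0 0 0], max=2
Drop 2: S rot0 at col 2 lands with bottom-row=2; cleared 0 line(s) (total 0); column heights now [2 2 3 4 4 0], max=4
Drop 3: T rot0 at col 3 lands with bottom-row=4; cleared 0 line(s) (total 0); column heights now [2 2 3 5 6 5], max=6
Drop 4: O rot1 at col 0 lands with bottom-row=2; cleared 0 line(s) (total 0); column heights now [4 4 3 5 6 5], max=6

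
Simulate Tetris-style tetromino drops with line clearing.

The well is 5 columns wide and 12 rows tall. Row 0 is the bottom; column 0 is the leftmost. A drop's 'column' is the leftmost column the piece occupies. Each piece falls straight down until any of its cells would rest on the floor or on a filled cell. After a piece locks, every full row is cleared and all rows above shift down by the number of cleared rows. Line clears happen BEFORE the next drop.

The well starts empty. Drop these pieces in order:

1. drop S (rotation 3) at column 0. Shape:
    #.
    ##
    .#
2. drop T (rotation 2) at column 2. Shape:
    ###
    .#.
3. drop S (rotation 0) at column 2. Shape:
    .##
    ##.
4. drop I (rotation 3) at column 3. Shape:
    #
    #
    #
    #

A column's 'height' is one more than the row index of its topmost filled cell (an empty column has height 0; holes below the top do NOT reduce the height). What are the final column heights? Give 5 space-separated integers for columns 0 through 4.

Answer: 2 1 2 7 3

Derivation:
Drop 1: S rot3 at col 0 lands with bottom-row=0; cleared 0 line(s) (total 0); column heights now [3 2 0 0 0], max=3
Drop 2: T rot2 at col 2 lands with bottom-row=0; cleared 1 line(s) (total 1); column heights now [2 1 0 1 0], max=2
Drop 3: S rot0 at col 2 lands with bottom-row=1; cleared 0 line(s) (total 1); column heights now [2 1 2 3 3], max=3
Drop 4: I rot3 at col 3 lands with bottom-row=3; cleared 0 line(s) (total 1); column heights now [2 1 2 7 3], max=7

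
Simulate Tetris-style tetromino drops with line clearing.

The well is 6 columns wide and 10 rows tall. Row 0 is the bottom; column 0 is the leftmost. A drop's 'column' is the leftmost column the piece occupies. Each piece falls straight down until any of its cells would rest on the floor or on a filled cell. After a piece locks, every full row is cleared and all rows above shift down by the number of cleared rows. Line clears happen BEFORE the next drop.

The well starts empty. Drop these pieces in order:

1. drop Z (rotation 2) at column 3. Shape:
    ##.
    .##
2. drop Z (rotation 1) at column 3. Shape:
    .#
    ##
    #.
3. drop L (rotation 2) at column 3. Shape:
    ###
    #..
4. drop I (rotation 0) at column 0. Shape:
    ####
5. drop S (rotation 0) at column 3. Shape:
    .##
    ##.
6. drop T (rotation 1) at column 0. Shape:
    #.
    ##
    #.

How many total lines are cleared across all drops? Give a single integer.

Answer: 0

Derivation:
Drop 1: Z rot2 at col 3 lands with bottom-row=0; cleared 0 line(s) (total 0); column heights now [0 0 0 2 2 1], max=2
Drop 2: Z rot1 at col 3 lands with bottom-row=2; cleared 0 line(s) (total 0); column heights now [0 0 0 4 5 1], max=5
Drop 3: L rot2 at col 3 lands with bottom-row=4; cleared 0 line(s) (total 0); column heights now [0 0 0 6 6 6], max=6
Drop 4: I rot0 at col 0 lands with bottom-row=6; cleared 0 line(s) (total 0); column heights now [7 7 7 7 6 6], max=7
Drop 5: S rot0 at col 3 lands with bottom-row=7; cleared 0 line(s) (total 0); column heights now [7 7 7 8 9 9], max=9
Drop 6: T rot1 at col 0 lands with bottom-row=7; cleared 0 line(s) (total 0); column heights now [10 9 7 8 9 9], max=10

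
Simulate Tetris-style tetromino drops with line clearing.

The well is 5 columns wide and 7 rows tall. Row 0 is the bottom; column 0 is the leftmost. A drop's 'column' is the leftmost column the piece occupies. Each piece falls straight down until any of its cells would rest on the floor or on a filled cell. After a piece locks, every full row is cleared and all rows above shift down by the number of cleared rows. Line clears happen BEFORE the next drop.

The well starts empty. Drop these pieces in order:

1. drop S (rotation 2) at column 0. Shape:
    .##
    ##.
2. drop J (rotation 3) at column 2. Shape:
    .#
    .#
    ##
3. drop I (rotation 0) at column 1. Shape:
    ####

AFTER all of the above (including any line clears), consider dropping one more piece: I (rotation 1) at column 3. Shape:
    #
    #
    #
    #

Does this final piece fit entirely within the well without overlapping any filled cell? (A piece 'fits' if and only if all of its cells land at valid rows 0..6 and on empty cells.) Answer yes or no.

Answer: no

Derivation:
Drop 1: S rot2 at col 0 lands with bottom-row=0; cleared 0 line(s) (total 0); column heights now [1 2 2 0 0], max=2
Drop 2: J rot3 at col 2 lands with bottom-row=2; cleared 0 line(s) (total 0); column heights now [1 2 3 5 0], max=5
Drop 3: I rot0 at col 1 lands with bottom-row=5; cleared 0 line(s) (total 0); column heights now [1 6 6 6 6], max=6
Test piece I rot1 at col 3 (width 1): heights before test = [1 6 6 6 6]; fits = False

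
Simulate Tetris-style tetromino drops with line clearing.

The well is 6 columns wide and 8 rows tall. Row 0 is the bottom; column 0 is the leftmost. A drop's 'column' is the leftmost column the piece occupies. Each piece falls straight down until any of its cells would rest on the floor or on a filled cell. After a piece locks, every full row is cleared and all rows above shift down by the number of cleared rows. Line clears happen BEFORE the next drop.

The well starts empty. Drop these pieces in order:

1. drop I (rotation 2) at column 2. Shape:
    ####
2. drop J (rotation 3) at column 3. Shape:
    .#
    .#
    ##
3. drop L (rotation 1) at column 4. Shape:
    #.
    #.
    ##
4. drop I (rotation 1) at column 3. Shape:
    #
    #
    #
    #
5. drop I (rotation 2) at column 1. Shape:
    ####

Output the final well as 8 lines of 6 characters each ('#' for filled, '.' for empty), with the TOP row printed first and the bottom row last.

Answer: .####.
....#.
...##.
...###
...##.
...##.
...##.
..####

Derivation:
Drop 1: I rot2 at col 2 lands with bottom-row=0; cleared 0 line(s) (total 0); column heights now [0 0 1 1 1 1], max=1
Drop 2: J rot3 at col 3 lands with bottom-row=1; cleared 0 line(s) (total 0); column heights now [0 0 1 2 4 1], max=4
Drop 3: L rot1 at col 4 lands with bottom-row=4; cleared 0 line(s) (total 0); column heights now [0 0 1 2 7 5], max=7
Drop 4: I rot1 at col 3 lands with bottom-row=2; cleared 0 line(s) (total 0); column heights now [0 0 1 6 7 5], max=7
Drop 5: I rot2 at col 1 lands with bottom-row=7; cleared 0 line(s) (total 0); column heights now [0 8 8 8 8 5], max=8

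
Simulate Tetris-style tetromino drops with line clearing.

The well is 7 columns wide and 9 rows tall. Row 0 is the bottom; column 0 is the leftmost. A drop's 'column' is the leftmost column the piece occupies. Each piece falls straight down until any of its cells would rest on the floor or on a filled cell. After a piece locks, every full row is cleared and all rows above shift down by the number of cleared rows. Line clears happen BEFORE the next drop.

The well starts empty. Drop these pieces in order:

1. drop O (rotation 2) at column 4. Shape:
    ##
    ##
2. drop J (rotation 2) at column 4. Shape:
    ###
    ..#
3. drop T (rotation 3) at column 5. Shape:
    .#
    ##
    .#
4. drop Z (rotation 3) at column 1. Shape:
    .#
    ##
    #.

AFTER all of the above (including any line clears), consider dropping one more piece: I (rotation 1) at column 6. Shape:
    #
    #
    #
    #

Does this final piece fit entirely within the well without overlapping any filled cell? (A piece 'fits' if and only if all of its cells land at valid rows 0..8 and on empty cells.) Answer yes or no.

Answer: no

Derivation:
Drop 1: O rot2 at col 4 lands with bottom-row=0; cleared 0 line(s) (total 0); column heights now [0 0 0 0 2 2 0], max=2
Drop 2: J rot2 at col 4 lands with bottom-row=1; cleared 0 line(s) (total 0); column heights now [0 0 0 0 3 3 3], max=3
Drop 3: T rot3 at col 5 lands with bottom-row=3; cleared 0 line(s) (total 0); column heights now [0 0 0 0 3 5 6], max=6
Drop 4: Z rot3 at col 1 lands with bottom-row=0; cleared 0 line(s) (total 0); column heights now [0 2 3 0 3 5 6], max=6
Test piece I rot1 at col 6 (width 1): heights before test = [0 2 3 0 3 5 6]; fits = False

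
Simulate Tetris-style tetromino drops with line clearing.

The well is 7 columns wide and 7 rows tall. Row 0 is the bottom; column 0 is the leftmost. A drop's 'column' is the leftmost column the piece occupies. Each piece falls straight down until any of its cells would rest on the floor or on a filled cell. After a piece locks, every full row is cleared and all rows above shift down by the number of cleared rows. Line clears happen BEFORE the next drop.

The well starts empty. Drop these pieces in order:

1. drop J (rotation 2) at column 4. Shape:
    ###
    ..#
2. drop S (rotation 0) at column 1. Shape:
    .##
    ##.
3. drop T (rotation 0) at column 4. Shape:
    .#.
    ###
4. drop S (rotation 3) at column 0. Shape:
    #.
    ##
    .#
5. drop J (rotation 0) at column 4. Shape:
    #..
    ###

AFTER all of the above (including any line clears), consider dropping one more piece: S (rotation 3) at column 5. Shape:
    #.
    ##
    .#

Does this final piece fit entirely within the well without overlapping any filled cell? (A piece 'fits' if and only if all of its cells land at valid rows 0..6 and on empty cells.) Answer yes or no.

Answer: no

Derivation:
Drop 1: J rot2 at col 4 lands with bottom-row=0; cleared 0 line(s) (total 0); column heights now [0 0 0 0 2 2 2], max=2
Drop 2: S rot0 at col 1 lands with bottom-row=0; cleared 0 line(s) (total 0); column heights now [0 1 2 2 2 2 2], max=2
Drop 3: T rot0 at col 4 lands with bottom-row=2; cleared 0 line(s) (total 0); column heights now [0 1 2 2 3 4 3], max=4
Drop 4: S rot3 at col 0 lands with bottom-row=1; cleared 0 line(s) (total 0); column heights now [4 3 2 2 3 4 3], max=4
Drop 5: J rot0 at col 4 lands with bottom-row=4; cleared 0 line(s) (total 0); column heights now [4 3 2 2 6 5 5], max=6
Test piece S rot3 at col 5 (width 2): heights before test = [4 3 2 2 6 5 5]; fits = False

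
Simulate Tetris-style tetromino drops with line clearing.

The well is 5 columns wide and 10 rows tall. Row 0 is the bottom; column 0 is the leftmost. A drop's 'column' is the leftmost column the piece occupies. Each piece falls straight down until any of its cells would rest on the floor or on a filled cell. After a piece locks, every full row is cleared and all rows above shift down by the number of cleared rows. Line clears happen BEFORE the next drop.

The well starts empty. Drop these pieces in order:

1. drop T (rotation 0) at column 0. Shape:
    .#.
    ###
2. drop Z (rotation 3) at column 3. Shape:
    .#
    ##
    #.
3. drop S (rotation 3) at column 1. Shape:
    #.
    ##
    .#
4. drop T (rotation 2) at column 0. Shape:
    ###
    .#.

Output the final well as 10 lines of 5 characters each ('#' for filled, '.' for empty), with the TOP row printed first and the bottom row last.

Answer: .....
.....
.....
.....
###..
.#...
.#...
.##.#
.####
####.

Derivation:
Drop 1: T rot0 at col 0 lands with bottom-row=0; cleared 0 line(s) (total 0); column heights now [1 2 1 0 0], max=2
Drop 2: Z rot3 at col 3 lands with bottom-row=0; cleared 0 line(s) (total 0); column heights now [1 2 1 2 3], max=3
Drop 3: S rot3 at col 1 lands with bottom-row=1; cleared 0 line(s) (total 0); column heights now [1 4 3 2 3], max=4
Drop 4: T rot2 at col 0 lands with bottom-row=4; cleared 0 line(s) (total 0); column heights now [6 6 6 2 3], max=6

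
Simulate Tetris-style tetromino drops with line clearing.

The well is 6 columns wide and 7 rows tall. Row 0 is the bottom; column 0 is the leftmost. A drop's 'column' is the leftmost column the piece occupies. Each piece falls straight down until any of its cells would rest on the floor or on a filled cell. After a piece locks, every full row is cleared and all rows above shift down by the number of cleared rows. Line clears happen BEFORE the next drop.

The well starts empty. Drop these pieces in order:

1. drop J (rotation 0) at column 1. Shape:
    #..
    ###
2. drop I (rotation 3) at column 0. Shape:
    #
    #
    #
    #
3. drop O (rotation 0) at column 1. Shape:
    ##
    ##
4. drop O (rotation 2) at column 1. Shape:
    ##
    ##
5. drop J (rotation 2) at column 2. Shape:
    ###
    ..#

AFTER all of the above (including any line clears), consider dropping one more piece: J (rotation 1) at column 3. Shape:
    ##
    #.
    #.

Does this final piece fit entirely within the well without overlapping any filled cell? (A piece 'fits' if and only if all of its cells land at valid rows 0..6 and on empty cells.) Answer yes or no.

Answer: no

Derivation:
Drop 1: J rot0 at col 1 lands with bottom-row=0; cleared 0 line(s) (total 0); column heights now [0 2 1 1 0 0], max=2
Drop 2: I rot3 at col 0 lands with bottom-row=0; cleared 0 line(s) (total 0); column heights now [4 2 1 1 0 0], max=4
Drop 3: O rot0 at col 1 lands with bottom-row=2; cleared 0 line(s) (total 0); column heights now [4 4 4 1 0 0], max=4
Drop 4: O rot2 at col 1 lands with bottom-row=4; cleared 0 line(s) (total 0); column heights now [4 6 6 1 0 0], max=6
Drop 5: J rot2 at col 2 lands with bottom-row=5; cleared 0 line(s) (total 0); column heights now [4 6 7 7 7 0], max=7
Test piece J rot1 at col 3 (width 2): heights before test = [4 6 7 7 7 0]; fits = False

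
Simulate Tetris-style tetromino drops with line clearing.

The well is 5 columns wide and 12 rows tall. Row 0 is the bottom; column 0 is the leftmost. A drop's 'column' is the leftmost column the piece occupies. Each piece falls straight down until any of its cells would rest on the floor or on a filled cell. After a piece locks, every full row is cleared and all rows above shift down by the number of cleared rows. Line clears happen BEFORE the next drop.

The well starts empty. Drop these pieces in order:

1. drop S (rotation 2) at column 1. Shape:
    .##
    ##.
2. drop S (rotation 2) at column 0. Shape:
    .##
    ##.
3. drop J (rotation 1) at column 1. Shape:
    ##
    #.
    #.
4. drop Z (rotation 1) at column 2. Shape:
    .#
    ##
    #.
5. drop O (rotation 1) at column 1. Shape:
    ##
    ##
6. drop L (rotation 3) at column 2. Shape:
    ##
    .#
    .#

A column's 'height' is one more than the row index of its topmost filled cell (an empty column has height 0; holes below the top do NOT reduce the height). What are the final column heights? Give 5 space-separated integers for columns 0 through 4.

Drop 1: S rot2 at col 1 lands with bottom-row=0; cleared 0 line(s) (total 0); column heights now [0 1 2 2 0], max=2
Drop 2: S rot2 at col 0 lands with bottom-row=1; cleared 0 line(s) (total 0); column heights now [2 3 3 2 0], max=3
Drop 3: J rot1 at col 1 lands with bottom-row=3; cleared 0 line(s) (total 0); column heights now [2 6 6 2 0], max=6
Drop 4: Z rot1 at col 2 lands with bottom-row=6; cleared 0 line(s) (total 0); column heights now [2 6 8 9 0], max=9
Drop 5: O rot1 at col 1 lands with bottom-row=8; cleared 0 line(s) (total 0); column heights now [2 10 10 9 0], max=10
Drop 6: L rot3 at col 2 lands with bottom-row=9; cleared 0 line(s) (total 0); column heights now [2 10 12 12 0], max=12

Answer: 2 10 12 12 0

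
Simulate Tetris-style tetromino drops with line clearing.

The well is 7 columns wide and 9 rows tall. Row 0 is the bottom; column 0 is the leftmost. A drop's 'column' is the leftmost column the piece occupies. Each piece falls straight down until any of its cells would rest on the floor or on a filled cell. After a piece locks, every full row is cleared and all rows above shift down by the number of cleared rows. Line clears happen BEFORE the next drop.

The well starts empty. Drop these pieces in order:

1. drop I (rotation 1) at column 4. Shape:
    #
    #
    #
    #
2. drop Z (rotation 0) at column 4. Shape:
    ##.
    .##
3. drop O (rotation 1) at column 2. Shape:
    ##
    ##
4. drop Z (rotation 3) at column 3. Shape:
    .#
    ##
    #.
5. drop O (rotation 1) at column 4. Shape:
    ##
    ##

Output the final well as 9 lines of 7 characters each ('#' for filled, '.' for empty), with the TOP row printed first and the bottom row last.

Drop 1: I rot1 at col 4 lands with bottom-row=0; cleared 0 line(s) (total 0); column heights now [0 0 0 0 4 0 0], max=4
Drop 2: Z rot0 at col 4 lands with bottom-row=3; cleared 0 line(s) (total 0); column heights now [0 0 0 0 5 5 4], max=5
Drop 3: O rot1 at col 2 lands with bottom-row=0; cleared 0 line(s) (total 0); column heights now [0 0 2 2 5 5 4], max=5
Drop 4: Z rot3 at col 3 lands with bottom-row=4; cleared 0 line(s) (total 0); column heights now [0 0 2 6 7 5 4], max=7
Drop 5: O rot1 at col 4 lands with bottom-row=7; cleared 0 line(s) (total 0); column heights now [0 0 2 6 9 9 4], max=9

Answer: ....##.
....##.
....#..
...##..
...###.
....###
....#..
..###..
..###..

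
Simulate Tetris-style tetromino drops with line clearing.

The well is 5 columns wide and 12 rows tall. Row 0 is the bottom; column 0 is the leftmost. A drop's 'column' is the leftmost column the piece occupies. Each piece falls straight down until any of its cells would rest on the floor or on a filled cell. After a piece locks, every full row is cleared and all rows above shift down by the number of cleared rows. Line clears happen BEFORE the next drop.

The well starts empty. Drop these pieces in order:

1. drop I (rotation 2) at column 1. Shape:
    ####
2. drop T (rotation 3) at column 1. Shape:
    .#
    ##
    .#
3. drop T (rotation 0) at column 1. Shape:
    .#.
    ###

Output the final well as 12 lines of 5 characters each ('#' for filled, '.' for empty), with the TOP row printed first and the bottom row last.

Drop 1: I rot2 at col 1 lands with bottom-row=0; cleared 0 line(s) (total 0); column heights now [0 1 1 1 1], max=1
Drop 2: T rot3 at col 1 lands with bottom-row=1; cleared 0 line(s) (total 0); column heights now [0 3 4 1 1], max=4
Drop 3: T rot0 at col 1 lands with bottom-row=4; cleared 0 line(s) (total 0); column heights now [0 5 6 5 1], max=6

Answer: .....
.....
.....
.....
.....
.....
..#..
.###.
..#..
.##..
..#..
.####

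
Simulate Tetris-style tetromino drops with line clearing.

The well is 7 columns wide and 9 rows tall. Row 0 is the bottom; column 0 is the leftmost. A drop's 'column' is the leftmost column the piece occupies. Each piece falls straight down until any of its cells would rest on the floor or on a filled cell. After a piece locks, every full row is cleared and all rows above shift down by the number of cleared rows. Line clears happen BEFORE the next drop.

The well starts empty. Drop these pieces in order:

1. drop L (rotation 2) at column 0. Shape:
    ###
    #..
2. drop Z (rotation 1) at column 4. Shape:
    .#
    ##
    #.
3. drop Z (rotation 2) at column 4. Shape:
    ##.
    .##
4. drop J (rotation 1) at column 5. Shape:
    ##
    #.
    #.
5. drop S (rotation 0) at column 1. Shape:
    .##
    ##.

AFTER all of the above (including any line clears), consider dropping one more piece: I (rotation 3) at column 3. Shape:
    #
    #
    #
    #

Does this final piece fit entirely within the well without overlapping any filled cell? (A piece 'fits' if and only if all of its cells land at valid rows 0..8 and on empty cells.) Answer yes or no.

Drop 1: L rot2 at col 0 lands with bottom-row=0; cleared 0 line(s) (total 0); column heights now [2 2 2 0 0 0 0], max=2
Drop 2: Z rot1 at col 4 lands with bottom-row=0; cleared 0 line(s) (total 0); column heights now [2 2 2 0 2 3 0], max=3
Drop 3: Z rot2 at col 4 lands with bottom-row=3; cleared 0 line(s) (total 0); column heights now [2 2 2 0 5 5 4], max=5
Drop 4: J rot1 at col 5 lands with bottom-row=5; cleared 0 line(s) (total 0); column heights now [2 2 2 0 5 8 8], max=8
Drop 5: S rot0 at col 1 lands with bottom-row=2; cleared 0 line(s) (total 0); column heights now [2 3 4 4 5 8 8], max=8
Test piece I rot3 at col 3 (width 1): heights before test = [2 3 4 4 5 8 8]; fits = True

Answer: yes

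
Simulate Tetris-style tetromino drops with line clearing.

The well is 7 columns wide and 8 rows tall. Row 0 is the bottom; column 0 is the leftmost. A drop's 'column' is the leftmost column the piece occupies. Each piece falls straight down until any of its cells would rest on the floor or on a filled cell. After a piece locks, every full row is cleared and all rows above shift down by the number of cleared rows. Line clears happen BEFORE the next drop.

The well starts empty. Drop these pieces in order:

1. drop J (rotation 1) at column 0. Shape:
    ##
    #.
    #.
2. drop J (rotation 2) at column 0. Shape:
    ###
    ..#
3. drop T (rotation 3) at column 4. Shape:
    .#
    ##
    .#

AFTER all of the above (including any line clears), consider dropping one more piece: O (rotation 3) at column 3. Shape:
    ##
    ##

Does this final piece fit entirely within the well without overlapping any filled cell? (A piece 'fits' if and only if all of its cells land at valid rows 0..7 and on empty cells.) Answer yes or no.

Drop 1: J rot1 at col 0 lands with bottom-row=0; cleared 0 line(s) (total 0); column heights now [3 3 0 0 0 0 0], max=3
Drop 2: J rot2 at col 0 lands with bottom-row=2; cleared 0 line(s) (total 0); column heights now [4 4 4 0 0 0 0], max=4
Drop 3: T rot3 at col 4 lands with bottom-row=0; cleared 0 line(s) (total 0); column heights now [4 4 4 0 2 3 0], max=4
Test piece O rot3 at col 3 (width 2): heights before test = [4 4 4 0 2 3 0]; fits = True

Answer: yes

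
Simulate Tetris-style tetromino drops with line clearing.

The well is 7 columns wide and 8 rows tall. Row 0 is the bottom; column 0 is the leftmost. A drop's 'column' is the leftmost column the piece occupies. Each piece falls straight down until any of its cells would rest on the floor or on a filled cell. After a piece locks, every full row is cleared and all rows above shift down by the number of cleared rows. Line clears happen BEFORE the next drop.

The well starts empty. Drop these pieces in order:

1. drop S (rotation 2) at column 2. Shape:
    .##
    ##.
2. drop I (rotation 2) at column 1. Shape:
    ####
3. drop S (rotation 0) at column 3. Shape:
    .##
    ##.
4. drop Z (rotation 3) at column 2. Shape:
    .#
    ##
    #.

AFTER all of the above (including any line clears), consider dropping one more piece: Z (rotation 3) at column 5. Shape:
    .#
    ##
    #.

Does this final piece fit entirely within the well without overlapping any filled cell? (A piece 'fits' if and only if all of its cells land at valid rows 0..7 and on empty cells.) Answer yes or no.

Drop 1: S rot2 at col 2 lands with bottom-row=0; cleared 0 line(s) (total 0); column heights now [0 0 1 2 2 0 0], max=2
Drop 2: I rot2 at col 1 lands with bottom-row=2; cleared 0 line(s) (total 0); column heights now [0 3 3 3 3 0 0], max=3
Drop 3: S rot0 at col 3 lands with bottom-row=3; cleared 0 line(s) (total 0); column heights now [0 3 3 4 5 5 0], max=5
Drop 4: Z rot3 at col 2 lands with bottom-row=3; cleared 0 line(s) (total 0); column heights now [0 3 5 6 5 5 0], max=6
Test piece Z rot3 at col 5 (width 2): heights before test = [0 3 5 6 5 5 0]; fits = True

Answer: yes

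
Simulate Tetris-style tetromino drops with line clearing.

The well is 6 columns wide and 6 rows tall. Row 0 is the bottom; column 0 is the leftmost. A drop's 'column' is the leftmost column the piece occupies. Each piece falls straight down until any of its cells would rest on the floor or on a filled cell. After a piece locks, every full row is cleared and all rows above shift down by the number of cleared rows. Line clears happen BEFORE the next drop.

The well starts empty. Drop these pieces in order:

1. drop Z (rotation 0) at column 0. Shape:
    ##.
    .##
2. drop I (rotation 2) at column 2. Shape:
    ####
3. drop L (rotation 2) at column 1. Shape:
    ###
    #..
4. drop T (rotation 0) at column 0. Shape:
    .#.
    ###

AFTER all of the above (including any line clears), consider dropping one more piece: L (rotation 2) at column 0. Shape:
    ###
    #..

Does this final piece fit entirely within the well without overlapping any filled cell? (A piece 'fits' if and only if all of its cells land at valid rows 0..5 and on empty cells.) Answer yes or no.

Answer: yes

Derivation:
Drop 1: Z rot0 at col 0 lands with bottom-row=0; cleared 0 line(s) (total 0); column heights now [2 2 1 0 0 0], max=2
Drop 2: I rot2 at col 2 lands with bottom-row=1; cleared 1 line(s) (total 1); column heights now [0 1 1 0 0 0], max=1
Drop 3: L rot2 at col 1 lands with bottom-row=1; cleared 0 line(s) (total 1); column heights now [0 3 3 3 0 0], max=3
Drop 4: T rot0 at col 0 lands with bottom-row=3; cleared 0 line(s) (total 1); column heights now [4 5 4 3 0 0], max=5
Test piece L rot2 at col 0 (width 3): heights before test = [4 5 4 3 0 0]; fits = True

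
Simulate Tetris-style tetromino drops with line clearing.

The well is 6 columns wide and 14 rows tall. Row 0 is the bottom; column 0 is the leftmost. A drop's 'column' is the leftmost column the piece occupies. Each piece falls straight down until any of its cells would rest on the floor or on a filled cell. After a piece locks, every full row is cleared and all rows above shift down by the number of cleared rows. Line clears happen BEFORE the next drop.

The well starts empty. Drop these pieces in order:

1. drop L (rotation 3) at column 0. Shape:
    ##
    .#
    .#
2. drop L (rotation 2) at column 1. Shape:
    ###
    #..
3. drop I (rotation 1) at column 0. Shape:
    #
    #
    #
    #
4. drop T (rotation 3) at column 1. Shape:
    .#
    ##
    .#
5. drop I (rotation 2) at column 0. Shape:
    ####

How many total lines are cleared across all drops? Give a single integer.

Answer: 0

Derivation:
Drop 1: L rot3 at col 0 lands with bottom-row=0; cleared 0 line(s) (total 0); column heights now [3 3 0 0 0 0], max=3
Drop 2: L rot2 at col 1 lands with bottom-row=3; cleared 0 line(s) (total 0); column heights now [3 5 5 5 0 0], max=5
Drop 3: I rot1 at col 0 lands with bottom-row=3; cleared 0 line(s) (total 0); column heights now [7 5 5 5 0 0], max=7
Drop 4: T rot3 at col 1 lands with bottom-row=5; cleared 0 line(s) (total 0); column heights now [7 7 8 5 0 0], max=8
Drop 5: I rot2 at col 0 lands with bottom-row=8; cleared 0 line(s) (total 0); column heights now [9 9 9 9 0 0], max=9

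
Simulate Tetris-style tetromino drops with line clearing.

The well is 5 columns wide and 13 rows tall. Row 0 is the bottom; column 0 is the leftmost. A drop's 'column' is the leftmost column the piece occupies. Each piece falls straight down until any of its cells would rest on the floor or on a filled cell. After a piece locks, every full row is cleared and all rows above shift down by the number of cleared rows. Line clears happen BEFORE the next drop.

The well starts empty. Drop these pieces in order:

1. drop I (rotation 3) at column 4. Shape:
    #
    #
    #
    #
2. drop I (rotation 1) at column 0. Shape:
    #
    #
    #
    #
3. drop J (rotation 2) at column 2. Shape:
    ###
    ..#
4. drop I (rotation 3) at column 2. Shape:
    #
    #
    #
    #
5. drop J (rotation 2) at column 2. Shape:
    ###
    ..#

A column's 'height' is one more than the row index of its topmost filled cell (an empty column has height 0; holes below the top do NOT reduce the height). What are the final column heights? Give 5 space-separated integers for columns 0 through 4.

Answer: 4 0 11 11 11

Derivation:
Drop 1: I rot3 at col 4 lands with bottom-row=0; cleared 0 line(s) (total 0); column heights now [0 0 0 0 4], max=4
Drop 2: I rot1 at col 0 lands with bottom-row=0; cleared 0 line(s) (total 0); column heights now [4 0 0 0 4], max=4
Drop 3: J rot2 at col 2 lands with bottom-row=4; cleared 0 line(s) (total 0); column heights now [4 0 6 6 6], max=6
Drop 4: I rot3 at col 2 lands with bottom-row=6; cleared 0 line(s) (total 0); column heights now [4 0 10 6 6], max=10
Drop 5: J rot2 at col 2 lands with bottom-row=9; cleared 0 line(s) (total 0); column heights now [4 0 11 11 11], max=11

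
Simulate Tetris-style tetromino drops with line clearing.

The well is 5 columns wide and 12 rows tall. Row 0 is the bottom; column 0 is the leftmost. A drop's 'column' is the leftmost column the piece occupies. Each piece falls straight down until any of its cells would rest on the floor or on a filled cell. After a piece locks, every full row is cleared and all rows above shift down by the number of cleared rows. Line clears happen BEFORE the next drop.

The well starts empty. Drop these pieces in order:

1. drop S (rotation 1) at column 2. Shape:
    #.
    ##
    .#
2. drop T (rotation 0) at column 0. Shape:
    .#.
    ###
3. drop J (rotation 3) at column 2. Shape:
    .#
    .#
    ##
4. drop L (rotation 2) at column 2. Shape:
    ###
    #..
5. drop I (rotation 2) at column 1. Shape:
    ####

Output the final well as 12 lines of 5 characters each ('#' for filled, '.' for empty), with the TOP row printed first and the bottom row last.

Answer: .....
.....
.....
.####
..###
..##.
...#.
.###.
###..
..#..
..##.
...#.

Derivation:
Drop 1: S rot1 at col 2 lands with bottom-row=0; cleared 0 line(s) (total 0); column heights now [0 0 3 2 0], max=3
Drop 2: T rot0 at col 0 lands with bottom-row=3; cleared 0 line(s) (total 0); column heights now [4 5 4 2 0], max=5
Drop 3: J rot3 at col 2 lands with bottom-row=4; cleared 0 line(s) (total 0); column heights now [4 5 5 7 0], max=7
Drop 4: L rot2 at col 2 lands with bottom-row=6; cleared 0 line(s) (total 0); column heights now [4 5 8 8 8], max=8
Drop 5: I rot2 at col 1 lands with bottom-row=8; cleared 0 line(s) (total 0); column heights now [4 9 9 9 9], max=9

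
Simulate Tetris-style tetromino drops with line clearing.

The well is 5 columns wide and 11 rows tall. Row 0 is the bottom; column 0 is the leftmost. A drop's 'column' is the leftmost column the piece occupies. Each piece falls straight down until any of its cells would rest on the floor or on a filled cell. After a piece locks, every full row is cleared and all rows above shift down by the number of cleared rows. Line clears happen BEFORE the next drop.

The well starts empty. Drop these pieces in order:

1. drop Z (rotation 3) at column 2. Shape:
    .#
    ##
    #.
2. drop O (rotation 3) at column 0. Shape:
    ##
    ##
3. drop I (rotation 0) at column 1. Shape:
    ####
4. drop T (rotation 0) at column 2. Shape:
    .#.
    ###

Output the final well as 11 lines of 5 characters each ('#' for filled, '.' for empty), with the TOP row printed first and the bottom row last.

Drop 1: Z rot3 at col 2 lands with bottom-row=0; cleared 0 line(s) (total 0); column heights now [0 0 2 3 0], max=3
Drop 2: O rot3 at col 0 lands with bottom-row=0; cleared 0 line(s) (total 0); column heights now [2 2 2 3 0], max=3
Drop 3: I rot0 at col 1 lands with bottom-row=3; cleared 0 line(s) (total 0); column heights now [2 4 4 4 4], max=4
Drop 4: T rot0 at col 2 lands with bottom-row=4; cleared 0 line(s) (total 0); column heights now [2 4 5 6 5], max=6

Answer: .....
.....
.....
.....
.....
...#.
..###
.####
...#.
####.
###..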